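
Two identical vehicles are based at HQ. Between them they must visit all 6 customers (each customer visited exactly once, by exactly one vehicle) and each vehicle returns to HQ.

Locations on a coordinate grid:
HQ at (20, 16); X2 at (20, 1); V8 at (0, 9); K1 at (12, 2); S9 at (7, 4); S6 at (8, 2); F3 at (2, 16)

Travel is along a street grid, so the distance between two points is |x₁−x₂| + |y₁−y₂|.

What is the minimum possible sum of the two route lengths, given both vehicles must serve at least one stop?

Minimum combined distance: 98.

Check every non-empty split of the stops between the two vehicles; for each half take its own optimal tour:
  {X2} + {V8, K1, S9, S6, F3}: 30 + 68 = 98
  {V8} + {X2, K1, S9, S6, F3}: 54 + 66 = 120
  {X2, V8} + {K1, S9, S6, F3}: 70 + 64 = 134
  {K1} + {X2, V8, S9, S6, F3}: 44 + 70 = 114
  {X2, K1} + {V8, S9, S6, F3}: 46 + 68 = 114
  {V8, K1} + {X2, S9, S6, F3}: 68 + 66 = 134
  … (31 splits in total)
Best: vehicle 1 HQ → X2 → HQ = 30; vehicle 2 HQ → K1 → S6 → S9 → V8 → F3 → HQ = 68; combined 98.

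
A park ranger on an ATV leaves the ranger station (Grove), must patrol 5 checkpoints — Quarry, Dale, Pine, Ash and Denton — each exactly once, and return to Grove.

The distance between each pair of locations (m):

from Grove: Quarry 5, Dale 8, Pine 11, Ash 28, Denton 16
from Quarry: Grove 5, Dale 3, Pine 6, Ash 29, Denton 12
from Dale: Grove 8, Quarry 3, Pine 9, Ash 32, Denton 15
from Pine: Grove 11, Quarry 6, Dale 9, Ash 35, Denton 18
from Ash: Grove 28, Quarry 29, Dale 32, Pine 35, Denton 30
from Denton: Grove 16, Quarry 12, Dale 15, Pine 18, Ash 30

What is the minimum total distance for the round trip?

Grove - Quarry - Dale - Pine - Ash - Denton - Grove: 5+3+9+35+30+16 = 98
Grove - Quarry - Dale - Pine - Denton - Ash - Grove: 5+3+9+18+30+28 = 93
Grove - Quarry - Dale - Ash - Pine - Denton - Grove: 5+3+32+35+18+16 = 109
Grove - Quarry - Dale - Ash - Denton - Pine - Grove: 5+3+32+30+18+11 = 99
Grove - Quarry - Dale - Denton - Pine - Ash - Grove: 5+3+15+18+35+28 = 104
Grove - Quarry - Dale - Denton - Ash - Pine - Grove: 5+3+15+30+35+11 = 99
Grove - Quarry - Pine - Dale - Ash - Denton - Grove: 5+6+9+32+30+16 = 98
Grove - Quarry - Pine - Dale - Denton - Ash - Grove: 5+6+9+15+30+28 = 93
Grove - Quarry - Pine - Ash - Dale - Denton - Grove: 5+6+35+32+15+16 = 109
Grove - Quarry - Pine - Ash - Denton - Dale - Grove: 5+6+35+30+15+8 = 99
Grove - Quarry - Pine - Denton - Dale - Ash - Grove: 5+6+18+15+32+28 = 104
Grove - Quarry - Pine - Denton - Ash - Dale - Grove: 5+6+18+30+32+8 = 99
Grove - Quarry - Ash - Dale - Pine - Denton - Grove: 5+29+32+9+18+16 = 109
Grove - Quarry - Ash - Dale - Denton - Pine - Grove: 5+29+32+15+18+11 = 110
… (46 more)
The minimum is 93.
One optimal route: Grove → Quarry → Dale → Pine → Denton → Ash → Grove (or its reverse).

Shortest round trip = 93 m.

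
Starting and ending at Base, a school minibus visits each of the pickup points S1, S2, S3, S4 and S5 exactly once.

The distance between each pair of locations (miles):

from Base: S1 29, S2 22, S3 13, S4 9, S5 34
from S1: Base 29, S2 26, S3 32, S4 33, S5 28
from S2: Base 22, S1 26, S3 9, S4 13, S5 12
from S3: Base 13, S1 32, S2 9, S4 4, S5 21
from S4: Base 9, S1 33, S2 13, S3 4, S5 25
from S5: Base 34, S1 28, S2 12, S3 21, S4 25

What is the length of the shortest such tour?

There are 60 distinct closed tours to check (reversals are equivalent).
Base → S1 → S2 → S3 → S4 → S5 → Base: 29+26+9+4+25+34 = 127
Base → S1 → S2 → S3 → S5 → S4 → Base: 29+26+9+21+25+9 = 119
Base → S1 → S2 → S4 → S3 → S5 → Base: 29+26+13+4+21+34 = 127
Base → S1 → S2 → S4 → S5 → S3 → Base: 29+26+13+25+21+13 = 127
Base → S1 → S2 → S5 → S3 → S4 → Base: 29+26+12+21+4+9 = 101
Base → S1 → S2 → S5 → S4 → S3 → Base: 29+26+12+25+4+13 = 109
Base → S1 → S3 → S2 → S4 → S5 → Base: 29+32+9+13+25+34 = 142
Base → S1 → S3 → S2 → S5 → S4 → Base: 29+32+9+12+25+9 = 116
Base → S1 → S3 → S4 → S2 → S5 → Base: 29+32+4+13+12+34 = 124
Base → S1 → S3 → S4 → S5 → S2 → Base: 29+32+4+25+12+22 = 124
Base → S1 → S3 → S5 → S2 → S4 → Base: 29+32+21+12+13+9 = 116
Base → S1 → S3 → S5 → S4 → S2 → Base: 29+32+21+25+13+22 = 142
Base → S1 → S4 → S2 → S3 → S5 → Base: 29+33+13+9+21+34 = 139
Base → S1 → S4 → S2 → S5 → S3 → Base: 29+33+13+12+21+13 = 121
… (46 more)
Base → S1 → S5 → S2 → S3 → S4 → Base: 29+28+12+9+4+9 = 91  ← best
The minimum is 91.
One optimal route: Base → S1 → S5 → S2 → S3 → S4 → Base (or its reverse).

Minimum total distance: 91 miles.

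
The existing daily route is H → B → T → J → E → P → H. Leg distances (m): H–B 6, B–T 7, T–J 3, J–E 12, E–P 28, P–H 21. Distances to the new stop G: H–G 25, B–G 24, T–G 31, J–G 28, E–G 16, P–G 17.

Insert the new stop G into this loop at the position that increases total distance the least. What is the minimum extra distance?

Insertion cost between consecutive stops i–j is d(i,G) + d(G,j) − d(i,j):
  between H and B: 25 + 24 − 6 = 43
  between B and T: 24 + 31 − 7 = 48
  between T and J: 31 + 28 − 3 = 56
  between J and E: 28 + 16 − 12 = 32
  between E and P: 16 + 17 − 28 = 5
  between P and H: 17 + 25 − 21 = 21
Cheapest insertion is between E and P, adding 5.
New total = 77 + 5 = 82.

+5 m — insert G between E and P.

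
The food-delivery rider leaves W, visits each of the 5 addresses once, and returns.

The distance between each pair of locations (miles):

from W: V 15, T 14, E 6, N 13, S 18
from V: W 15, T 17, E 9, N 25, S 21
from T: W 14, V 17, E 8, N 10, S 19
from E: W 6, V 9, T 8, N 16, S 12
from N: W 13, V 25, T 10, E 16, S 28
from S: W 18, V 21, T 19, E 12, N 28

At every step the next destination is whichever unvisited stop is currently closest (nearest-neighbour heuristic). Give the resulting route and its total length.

At W the remaining stops are E 6, N 13, T 14, V 15, S 18; go to E.
At E the remaining stops are T 8, V 9, S 12, N 16; go to T.
At T the remaining stops are N 10, V 17, S 19; go to N.
At N the remaining stops are V 25, S 28; go to V.
At V the remaining stops are S 21; go to S.
Return S→W: 18.
Total = 6 + 8 + 10 + 25 + 21 + 18 = 88.

88 miles along W → E → T → N → V → S → W.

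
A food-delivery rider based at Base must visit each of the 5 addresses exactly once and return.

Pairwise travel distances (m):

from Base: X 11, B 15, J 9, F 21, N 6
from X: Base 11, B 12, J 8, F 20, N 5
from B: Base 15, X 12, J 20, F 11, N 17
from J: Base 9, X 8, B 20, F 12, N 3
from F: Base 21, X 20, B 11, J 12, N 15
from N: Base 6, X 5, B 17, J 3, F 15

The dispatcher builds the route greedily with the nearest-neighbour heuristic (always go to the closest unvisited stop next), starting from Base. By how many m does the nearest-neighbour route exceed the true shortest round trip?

From Base: N=6, J=9, X=11, B=15, F=21 → choose N (6).
From N: J=3, X=5, F=15, B=17 → choose J (3).
From J: X=8, F=12, B=20 → choose X (8).
From X: B=12, F=20 → choose B (12).
From B: F=11 → choose F (11).
NN route Base → N → J → X → B → F → Base costs 61.
Optimal: Base → X → B → F → J → N → Base costs 55 (by enumerating all 60 distinct tours).
Excess = 61 − 55 = 6.

Excess over optimum: 6 m.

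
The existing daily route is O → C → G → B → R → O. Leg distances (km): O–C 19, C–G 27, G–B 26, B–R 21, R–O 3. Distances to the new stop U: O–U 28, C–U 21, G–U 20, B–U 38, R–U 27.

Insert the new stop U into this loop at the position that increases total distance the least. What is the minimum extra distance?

Insertion cost between consecutive stops i–j is d(i,U) + d(U,j) − d(i,j):
  between O and C: 28 + 21 − 19 = 30
  between C and G: 21 + 20 − 27 = 14
  between G and B: 20 + 38 − 26 = 32
  between B and R: 38 + 27 − 21 = 44
  between R and O: 27 + 28 − 3 = 52
Cheapest insertion is between C and G, adding 14.
New total = 96 + 14 = 110.

+14 km — insert U between C and G.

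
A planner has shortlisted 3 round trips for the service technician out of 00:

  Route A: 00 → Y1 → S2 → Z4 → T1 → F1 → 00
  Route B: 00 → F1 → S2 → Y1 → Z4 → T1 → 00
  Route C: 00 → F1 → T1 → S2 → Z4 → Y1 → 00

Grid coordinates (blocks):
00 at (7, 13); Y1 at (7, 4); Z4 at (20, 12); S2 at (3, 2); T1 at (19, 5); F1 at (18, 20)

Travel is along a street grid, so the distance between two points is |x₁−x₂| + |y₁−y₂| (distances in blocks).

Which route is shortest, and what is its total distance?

84 blocks — Route A is the shortest.

Route A: 9 + 6 + 27 + 8 + 16 + 18 = 84
Route B: 18 + 33 + 6 + 21 + 8 + 20 = 106
Route C: 18 + 16 + 19 + 27 + 21 + 9 = 110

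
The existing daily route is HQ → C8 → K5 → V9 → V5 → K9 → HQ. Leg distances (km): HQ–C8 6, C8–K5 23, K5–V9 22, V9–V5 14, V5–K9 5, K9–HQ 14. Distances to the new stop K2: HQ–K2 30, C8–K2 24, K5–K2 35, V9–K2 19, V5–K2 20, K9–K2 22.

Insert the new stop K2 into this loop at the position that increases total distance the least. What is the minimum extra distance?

Adding 25 km by placing K2 on the V9–V5 leg.

Insertion cost between consecutive stops i–j is d(i,K2) + d(K2,j) − d(i,j):
  between HQ and C8: 30 + 24 − 6 = 48
  between C8 and K5: 24 + 35 − 23 = 36
  between K5 and V9: 35 + 19 − 22 = 32
  between V9 and V5: 19 + 20 − 14 = 25
  between V5 and K9: 20 + 22 − 5 = 37
  between K9 and HQ: 22 + 30 − 14 = 38
Cheapest insertion is between V9 and V5, adding 25.
New total = 84 + 25 = 109.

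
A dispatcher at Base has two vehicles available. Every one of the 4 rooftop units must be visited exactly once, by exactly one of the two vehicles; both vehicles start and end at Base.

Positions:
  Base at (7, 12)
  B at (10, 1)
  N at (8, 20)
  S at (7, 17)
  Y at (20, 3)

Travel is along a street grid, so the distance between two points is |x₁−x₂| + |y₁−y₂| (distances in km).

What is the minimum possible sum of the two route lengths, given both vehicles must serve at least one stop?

Check every non-empty split of the stops between the two vehicles; for each half take its own optimal tour:
  {B} + {N, S, Y}: 28 + 60 = 88
  {N} + {B, S, Y}: 18 + 58 = 76
  {B, N} + {S, Y}: 44 + 54 = 98
  {S} + {B, N, Y}: 10 + 64 = 74
  {B, S} + {N, Y}: 38 + 60 = 98
  {N, S} + {B, Y}: 18 + 48 = 66
  … (7 splits in total)
Best: vehicle 1 Base → N → S → Base = 18; vehicle 2 Base → B → Y → Base = 48; combined 66.

66 km — the smallest possible combined total.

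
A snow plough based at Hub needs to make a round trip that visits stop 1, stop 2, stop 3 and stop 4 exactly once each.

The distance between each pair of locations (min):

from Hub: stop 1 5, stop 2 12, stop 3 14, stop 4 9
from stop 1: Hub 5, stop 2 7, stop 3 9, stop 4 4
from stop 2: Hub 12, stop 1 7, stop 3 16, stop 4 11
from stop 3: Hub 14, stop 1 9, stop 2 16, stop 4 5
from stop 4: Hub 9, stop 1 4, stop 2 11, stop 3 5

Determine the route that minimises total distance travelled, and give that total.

Shortest round trip = 42 min.

Hub → stop 1 → stop 2 → stop 3 → stop 4 → Hub: 5+7+16+5+9 = 42
Hub → stop 1 → stop 2 → stop 4 → stop 3 → Hub: 5+7+11+5+14 = 42
Hub → stop 1 → stop 3 → stop 2 → stop 4 → Hub: 5+9+16+11+9 = 50
Hub → stop 1 → stop 3 → stop 4 → stop 2 → Hub: 5+9+5+11+12 = 42
Hub → stop 1 → stop 4 → stop 2 → stop 3 → Hub: 5+4+11+16+14 = 50
Hub → stop 1 → stop 4 → stop 3 → stop 2 → Hub: 5+4+5+16+12 = 42
Hub → stop 2 → stop 1 → stop 3 → stop 4 → Hub: 12+7+9+5+9 = 42
Hub → stop 2 → stop 1 → stop 4 → stop 3 → Hub: 12+7+4+5+14 = 42
Hub → stop 2 → stop 3 → stop 1 → stop 4 → Hub: 12+16+9+4+9 = 50
Hub → stop 2 → stop 4 → stop 1 → stop 3 → Hub: 12+11+4+9+14 = 50
Hub → stop 3 → stop 1 → stop 2 → stop 4 → Hub: 14+9+7+11+9 = 50
Hub → stop 3 → stop 2 → stop 1 → stop 4 → Hub: 14+16+7+4+9 = 50
The minimum is 42.
One optimal route: Hub → stop 1 → stop 2 → stop 3 → stop 4 → Hub (or its reverse).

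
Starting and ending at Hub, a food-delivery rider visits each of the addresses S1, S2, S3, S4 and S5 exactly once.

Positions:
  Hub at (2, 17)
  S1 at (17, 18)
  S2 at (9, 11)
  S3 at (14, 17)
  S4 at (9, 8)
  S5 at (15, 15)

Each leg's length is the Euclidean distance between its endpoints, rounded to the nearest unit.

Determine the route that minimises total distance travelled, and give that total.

40 — the shortest possible round trip.

Hub→S1→S2→S3→S4→S5→Hub: 15+11+8+10+9+13 = 66
Hub→S1→S2→S3→S5→S4→Hub: 15+11+8+2+9+11 = 56
Hub→S1→S2→S4→S3→S5→Hub: 15+11+3+10+2+13 = 54
Hub→S1→S2→S4→S5→S3→Hub: 15+11+3+9+2+12 = 52
Hub→S1→S2→S5→S3→S4→Hub: 15+11+7+2+10+11 = 56
Hub→S1→S2→S5→S4→S3→Hub: 15+11+7+9+10+12 = 64
Hub→S1→S3→S2→S4→S5→Hub: 15+3+8+3+9+13 = 51
Hub→S1→S3→S2→S5→S4→Hub: 15+3+8+7+9+11 = 53
Hub→S1→S3→S4→S2→S5→Hub: 15+3+10+3+7+13 = 51
Hub→S1→S3→S4→S5→S2→Hub: 15+3+10+9+7+9 = 53
Hub→S1→S3→S5→S2→S4→Hub: 15+3+2+7+3+11 = 41
Hub→S1→S3→S5→S4→S2→Hub: 15+3+2+9+3+9 = 41
Hub→S1→S4→S2→S3→S5→Hub: 15+13+3+8+2+13 = 54
Hub→S1→S4→S2→S5→S3→Hub: 15+13+3+7+2+12 = 52
… (46 more)
Hub→S2→S4→S5→S1→S3→Hub: 9+3+9+4+3+12 = 40  ← best
The minimum is 40.
One optimal route: Hub → S2 → S4 → S5 → S1 → S3 → Hub (or its reverse).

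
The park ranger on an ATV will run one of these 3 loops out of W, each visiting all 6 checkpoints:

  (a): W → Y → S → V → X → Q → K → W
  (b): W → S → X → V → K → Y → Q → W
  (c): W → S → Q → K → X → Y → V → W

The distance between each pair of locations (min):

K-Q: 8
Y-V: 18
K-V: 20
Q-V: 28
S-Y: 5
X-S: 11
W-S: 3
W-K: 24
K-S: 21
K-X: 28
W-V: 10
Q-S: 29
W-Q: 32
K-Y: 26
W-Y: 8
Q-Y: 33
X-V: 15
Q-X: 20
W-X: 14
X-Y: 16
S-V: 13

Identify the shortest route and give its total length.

(a): 8 + 5 + 13 + 15 + 20 + 8 + 24 = 93
(b): 3 + 11 + 15 + 20 + 26 + 33 + 32 = 140
(c): 3 + 29 + 8 + 28 + 16 + 18 + 10 = 112

93 min — (a) is the shortest.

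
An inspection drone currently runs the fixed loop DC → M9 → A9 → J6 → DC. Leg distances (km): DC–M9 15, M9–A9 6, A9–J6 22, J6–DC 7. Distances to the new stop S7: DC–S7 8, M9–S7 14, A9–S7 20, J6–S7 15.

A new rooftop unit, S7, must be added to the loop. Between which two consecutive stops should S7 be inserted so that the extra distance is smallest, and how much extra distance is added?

Adding 7 km by placing S7 on the DC–M9 leg.

Insertion cost between consecutive stops i–j is d(i,S7) + d(S7,j) − d(i,j):
  between DC and M9: 8 + 14 − 15 = 7
  between M9 and A9: 14 + 20 − 6 = 28
  between A9 and J6: 20 + 15 − 22 = 13
  between J6 and DC: 15 + 8 − 7 = 16
Cheapest insertion is between DC and M9, adding 7.
New total = 50 + 7 = 57.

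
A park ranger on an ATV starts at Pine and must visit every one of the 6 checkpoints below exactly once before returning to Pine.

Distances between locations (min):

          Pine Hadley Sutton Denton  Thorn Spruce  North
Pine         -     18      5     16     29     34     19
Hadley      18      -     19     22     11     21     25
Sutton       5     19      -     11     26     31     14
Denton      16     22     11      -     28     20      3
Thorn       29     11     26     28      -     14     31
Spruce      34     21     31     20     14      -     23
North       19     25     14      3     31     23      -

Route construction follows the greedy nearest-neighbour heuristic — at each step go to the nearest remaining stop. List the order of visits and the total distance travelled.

From Pine: distances to unvisited — Sutton=5, Denton=16, Hadley=18, North=19, Thorn=29, Spruce=34. Nearest is Sutton (5).
From Sutton: distances to unvisited — Denton=11, North=14, Hadley=19, Thorn=26, Spruce=31. Nearest is Denton (11).
From Denton: distances to unvisited — North=3, Spruce=20, Hadley=22, Thorn=28. Nearest is North (3).
From North: distances to unvisited — Spruce=23, Hadley=25, Thorn=31. Nearest is Spruce (23).
From Spruce: distances to unvisited — Thorn=14, Hadley=21. Nearest is Thorn (14).
From Thorn: distances to unvisited — Hadley=11. Nearest is Hadley (11).
Return Hadley→Pine: 18.
Total = 5 + 11 + 3 + 23 + 14 + 11 + 18 = 85.

85 min along Pine → Sutton → Denton → North → Spruce → Thorn → Hadley → Pine.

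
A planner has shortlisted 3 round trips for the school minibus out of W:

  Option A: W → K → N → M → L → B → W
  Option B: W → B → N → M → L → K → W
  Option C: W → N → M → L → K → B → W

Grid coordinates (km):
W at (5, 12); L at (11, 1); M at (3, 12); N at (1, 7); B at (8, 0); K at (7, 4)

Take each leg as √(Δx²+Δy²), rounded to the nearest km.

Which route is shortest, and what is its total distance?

Shortest is Option C, total 46 km.

Option A: 8 + 7 + 5 + 14 + 3 + 12 = 49
Option B: 12 + 10 + 5 + 14 + 5 + 8 = 54
Option C: 6 + 5 + 14 + 5 + 4 + 12 = 46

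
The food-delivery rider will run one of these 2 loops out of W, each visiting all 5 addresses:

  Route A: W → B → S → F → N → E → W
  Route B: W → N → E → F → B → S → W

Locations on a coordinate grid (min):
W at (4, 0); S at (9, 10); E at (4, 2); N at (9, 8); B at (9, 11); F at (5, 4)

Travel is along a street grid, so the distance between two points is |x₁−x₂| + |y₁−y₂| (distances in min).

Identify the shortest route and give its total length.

Route A: 16 + 1 + 10 + 8 + 11 + 2 = 48
Route B: 13 + 11 + 3 + 11 + 1 + 15 = 54

Shortest is Route A, total 48 min.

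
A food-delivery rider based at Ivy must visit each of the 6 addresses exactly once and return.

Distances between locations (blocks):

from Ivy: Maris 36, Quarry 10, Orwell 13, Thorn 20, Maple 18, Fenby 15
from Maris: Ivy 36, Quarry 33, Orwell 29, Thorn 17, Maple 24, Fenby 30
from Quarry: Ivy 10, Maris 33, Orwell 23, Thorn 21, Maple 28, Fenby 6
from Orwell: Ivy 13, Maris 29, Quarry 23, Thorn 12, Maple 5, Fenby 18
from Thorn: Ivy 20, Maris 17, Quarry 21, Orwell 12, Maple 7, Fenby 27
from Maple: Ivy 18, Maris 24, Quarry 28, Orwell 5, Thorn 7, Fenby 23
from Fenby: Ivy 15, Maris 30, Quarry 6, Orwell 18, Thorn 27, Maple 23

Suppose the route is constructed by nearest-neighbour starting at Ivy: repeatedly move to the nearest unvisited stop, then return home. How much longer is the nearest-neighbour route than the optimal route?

Excess over optimum: 11 blocks.

From Ivy: Quarry=10, Orwell=13, Fenby=15, Maple=18, Thorn=20, Maris=36 → choose Quarry (10).
From Quarry: Fenby=6, Thorn=21, Orwell=23, Maple=28, Maris=33 → choose Fenby (6).
From Fenby: Orwell=18, Maple=23, Thorn=27, Maris=30 → choose Orwell (18).
From Orwell: Maple=5, Thorn=12, Maris=29 → choose Maple (5).
From Maple: Thorn=7, Maris=24 → choose Thorn (7).
From Thorn: Maris=17 → choose Maris (17).
NN route Ivy → Quarry → Fenby → Orwell → Maple → Thorn → Maris → Ivy costs 99.
Optimal: Ivy → Quarry → Fenby → Maris → Thorn → Maple → Orwell → Ivy costs 88 (by enumerating all 360 distinct tours).
Excess = 99 − 88 = 11.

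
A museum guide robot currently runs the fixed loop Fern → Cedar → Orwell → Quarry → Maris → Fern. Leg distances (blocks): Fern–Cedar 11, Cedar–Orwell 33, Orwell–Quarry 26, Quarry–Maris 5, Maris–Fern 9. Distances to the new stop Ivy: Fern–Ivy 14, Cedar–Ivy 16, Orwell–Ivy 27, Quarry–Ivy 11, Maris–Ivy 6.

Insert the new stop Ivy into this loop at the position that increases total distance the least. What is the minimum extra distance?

Insertion cost between consecutive stops i–j is d(i,Ivy) + d(Ivy,j) − d(i,j):
  between Fern and Cedar: 14 + 16 − 11 = 19
  between Cedar and Orwell: 16 + 27 − 33 = 10
  between Orwell and Quarry: 27 + 11 − 26 = 12
  between Quarry and Maris: 11 + 6 − 5 = 12
  between Maris and Fern: 6 + 14 − 9 = 11
Cheapest insertion is between Cedar and Orwell, adding 10.
New total = 84 + 10 = 94.

Adding 10 blocks by placing Ivy on the Cedar–Orwell leg.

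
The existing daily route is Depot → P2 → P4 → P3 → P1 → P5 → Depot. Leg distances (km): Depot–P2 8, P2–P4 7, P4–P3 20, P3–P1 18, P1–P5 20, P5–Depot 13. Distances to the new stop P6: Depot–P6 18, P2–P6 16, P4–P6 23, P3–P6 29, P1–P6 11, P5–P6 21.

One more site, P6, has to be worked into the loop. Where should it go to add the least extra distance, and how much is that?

Minimum extra distance: 12 km, inserting P6 between P1 and P5.

Insertion cost between consecutive stops i–j is d(i,P6) + d(P6,j) − d(i,j):
  between Depot and P2: 18 + 16 − 8 = 26
  between P2 and P4: 16 + 23 − 7 = 32
  between P4 and P3: 23 + 29 − 20 = 32
  between P3 and P1: 29 + 11 − 18 = 22
  between P1 and P5: 11 + 21 − 20 = 12
  between P5 and Depot: 21 + 18 − 13 = 26
Cheapest insertion is between P1 and P5, adding 12.
New total = 86 + 12 = 98.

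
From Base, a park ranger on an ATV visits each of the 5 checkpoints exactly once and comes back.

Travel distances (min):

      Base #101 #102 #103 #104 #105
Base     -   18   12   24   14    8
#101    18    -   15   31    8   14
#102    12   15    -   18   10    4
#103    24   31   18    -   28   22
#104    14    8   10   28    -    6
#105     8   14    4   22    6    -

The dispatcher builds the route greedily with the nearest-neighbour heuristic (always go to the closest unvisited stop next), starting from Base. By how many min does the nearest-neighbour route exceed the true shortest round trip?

Excess over optimum: 7 min.

Base: #105=8, #102=12, #104=14, #101=18, #103=24 ⇒ #105
#105: #102=4, #104=6, #101=14, #103=22 ⇒ #102
#102: #104=10, #101=15, #103=18 ⇒ #104
#104: #101=8, #103=28 ⇒ #101
#101: #103=31 ⇒ #103
NN route Base → #105 → #102 → #104 → #101 → #103 → Base costs 85.
Optimal: Base → #101 → #104 → #105 → #102 → #103 → Base costs 78 (by enumerating all 60 distinct tours).
Excess = 85 − 78 = 7.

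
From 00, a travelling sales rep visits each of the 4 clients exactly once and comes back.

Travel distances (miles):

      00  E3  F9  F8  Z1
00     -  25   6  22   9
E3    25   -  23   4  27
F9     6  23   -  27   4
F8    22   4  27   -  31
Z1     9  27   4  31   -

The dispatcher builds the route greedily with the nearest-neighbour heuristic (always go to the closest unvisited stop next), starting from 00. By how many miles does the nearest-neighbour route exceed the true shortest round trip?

From 00: F9=6, Z1=9, F8=22, E3=25 → choose F9 (6).
From F9: Z1=4, E3=23, F8=27 → choose Z1 (4).
From Z1: E3=27, F8=31 → choose E3 (27).
From E3: F8=4 → choose F8 (4).
NN route 00 → F9 → Z1 → E3 → F8 → 00 costs 63.
Optimal: 00 → F8 → E3 → F9 → Z1 → 00 costs 62 (by enumerating all 12 distinct tours).
Excess = 63 − 62 = 1.

Excess over optimum: 1 miles.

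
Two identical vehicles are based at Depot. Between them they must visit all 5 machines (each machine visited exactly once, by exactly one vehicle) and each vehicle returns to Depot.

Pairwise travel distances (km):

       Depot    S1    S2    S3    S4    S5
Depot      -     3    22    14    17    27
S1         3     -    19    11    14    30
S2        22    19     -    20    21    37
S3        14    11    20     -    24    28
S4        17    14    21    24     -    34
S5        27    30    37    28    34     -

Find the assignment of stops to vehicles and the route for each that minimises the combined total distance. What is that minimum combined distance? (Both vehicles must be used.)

There are 2^4 − 1 = 15 ways to divide the 5 stops into two non-empty groups. For each, the best each vehicle can do is its own shortest tour through its group:
  {S1} + {S2, S3, S4, S5}: 6 + 113 = 119
  {S2} + {S1, S3, S4, S5}: 44 + 93 = 137
  {S1, S2} + {S3, S4, S5}: 44 + 93 = 137
  {S3} + {S1, S2, S4, S5}: 28 + 102 = 130
  {S1, S3} + {S2, S4, S5}: 28 + 102 = 130
  {S2, S3} + {S1, S4, S5}: 56 + 78 = 134
  … (15 splits in total)
Best: vehicle 1 Depot → S1 → Depot = 6; vehicle 2 Depot → S4 → S2 → S3 → S5 → Depot = 113; combined 119.

119 km — the smallest possible combined total.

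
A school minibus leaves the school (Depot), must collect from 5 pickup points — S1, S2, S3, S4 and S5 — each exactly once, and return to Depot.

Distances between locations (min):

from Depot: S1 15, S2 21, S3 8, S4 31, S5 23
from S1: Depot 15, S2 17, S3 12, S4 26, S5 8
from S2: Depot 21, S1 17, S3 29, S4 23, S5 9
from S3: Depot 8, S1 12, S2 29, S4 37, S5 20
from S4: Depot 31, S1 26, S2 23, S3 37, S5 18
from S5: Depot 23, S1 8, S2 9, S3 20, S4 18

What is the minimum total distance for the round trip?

90 min — the shortest possible round trip.

Depot → S1 → S2 → S3 → S4 → S5 → Depot: 15+17+29+37+18+23 = 139
Depot → S1 → S2 → S3 → S5 → S4 → Depot: 15+17+29+20+18+31 = 130
Depot → S1 → S2 → S4 → S3 → S5 → Depot: 15+17+23+37+20+23 = 135
Depot → S1 → S2 → S4 → S5 → S3 → Depot: 15+17+23+18+20+8 = 101
Depot → S1 → S2 → S5 → S3 → S4 → Depot: 15+17+9+20+37+31 = 129
Depot → S1 → S2 → S5 → S4 → S3 → Depot: 15+17+9+18+37+8 = 104
Depot → S1 → S3 → S2 → S4 → S5 → Depot: 15+12+29+23+18+23 = 120
Depot → S1 → S3 → S2 → S5 → S4 → Depot: 15+12+29+9+18+31 = 114
Depot → S1 → S3 → S4 → S2 → S5 → Depot: 15+12+37+23+9+23 = 119
Depot → S1 → S3 → S4 → S5 → S2 → Depot: 15+12+37+18+9+21 = 112
Depot → S1 → S3 → S5 → S2 → S4 → Depot: 15+12+20+9+23+31 = 110
Depot → S1 → S3 → S5 → S4 → S2 → Depot: 15+12+20+18+23+21 = 109
Depot → S1 → S4 → S2 → S3 → S5 → Depot: 15+26+23+29+20+23 = 136
Depot → S1 → S4 → S2 → S5 → S3 → Depot: 15+26+23+9+20+8 = 101
… (46 more)
Depot → S2 → S4 → S5 → S1 → S3 → Depot: 21+23+18+8+12+8 = 90  ← best
The minimum is 90.
One optimal route: Depot → S2 → S4 → S5 → S1 → S3 → Depot (or its reverse).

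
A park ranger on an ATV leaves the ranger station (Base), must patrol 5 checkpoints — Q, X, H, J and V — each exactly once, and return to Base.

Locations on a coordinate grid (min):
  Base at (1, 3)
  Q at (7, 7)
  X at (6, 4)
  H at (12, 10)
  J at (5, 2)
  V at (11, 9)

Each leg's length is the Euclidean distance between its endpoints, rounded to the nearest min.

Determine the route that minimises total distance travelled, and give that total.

Base - Q - X - H - J - V - Base: 7+3+8+11+9+12 = 50
Base - Q - X - H - V - J - Base: 7+3+8+1+9+4 = 32
Base - Q - X - J - H - V - Base: 7+3+2+11+1+12 = 36
Base - Q - X - J - V - H - Base: 7+3+2+9+1+13 = 35
Base - Q - X - V - H - J - Base: 7+3+7+1+11+4 = 33
Base - Q - X - V - J - H - Base: 7+3+7+9+11+13 = 50
Base - Q - H - X - J - V - Base: 7+6+8+2+9+12 = 44
Base - Q - H - X - V - J - Base: 7+6+8+7+9+4 = 41
Base - Q - H - J - X - V - Base: 7+6+11+2+7+12 = 45
Base - Q - H - J - V - X - Base: 7+6+11+9+7+5 = 45
Base - Q - H - V - X - J - Base: 7+6+1+7+2+4 = 27
Base - Q - H - V - J - X - Base: 7+6+1+9+2+5 = 30
Base - Q - J - X - H - V - Base: 7+5+2+8+1+12 = 35
Base - Q - J - X - V - H - Base: 7+5+2+7+1+13 = 35
… (46 more)
Base - Q - V - H - X - J - Base: 7+4+1+8+2+4 = 26  ← best
The minimum is 26.
One optimal route: Base → Q → V → H → X → J → Base (or its reverse).

Minimum total distance: 26 min.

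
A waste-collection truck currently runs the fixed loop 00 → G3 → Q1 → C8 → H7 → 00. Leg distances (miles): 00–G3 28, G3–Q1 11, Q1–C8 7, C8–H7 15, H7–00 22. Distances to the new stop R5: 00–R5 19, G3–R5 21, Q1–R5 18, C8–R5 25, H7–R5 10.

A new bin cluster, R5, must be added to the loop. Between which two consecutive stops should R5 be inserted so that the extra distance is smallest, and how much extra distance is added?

Minimum extra distance: 7 miles, inserting R5 between H7 and 00.

Insertion cost between consecutive stops i–j is d(i,R5) + d(R5,j) − d(i,j):
  between 00 and G3: 19 + 21 − 28 = 12
  between G3 and Q1: 21 + 18 − 11 = 28
  between Q1 and C8: 18 + 25 − 7 = 36
  between C8 and H7: 25 + 10 − 15 = 20
  between H7 and 00: 10 + 19 − 22 = 7
Cheapest insertion is between H7 and 00, adding 7.
New total = 83 + 7 = 90.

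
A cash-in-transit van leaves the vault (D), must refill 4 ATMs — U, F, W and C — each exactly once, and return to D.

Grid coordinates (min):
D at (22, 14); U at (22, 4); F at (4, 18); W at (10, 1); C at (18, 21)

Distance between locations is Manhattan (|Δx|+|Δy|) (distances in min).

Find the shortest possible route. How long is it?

With 4 stops there are 4!/2 = 12 distinct round trips (a route and its reverse cost the same).
D → U → F → W → C → D: 10+32+23+28+11 = 104
D → U → F → C → W → D: 10+32+17+28+25 = 112
D → U → W → F → C → D: 10+15+23+17+11 = 76
D → U → W → C → F → D: 10+15+28+17+22 = 92
D → U → C → F → W → D: 10+21+17+23+25 = 96
D → U → C → W → F → D: 10+21+28+23+22 = 104
D → F → U → W → C → D: 22+32+15+28+11 = 108
D → F → U → C → W → D: 22+32+21+28+25 = 128
D → F → W → U → C → D: 22+23+15+21+11 = 92
D → F → C → U → W → D: 22+17+21+15+25 = 100
D → W → U → F → C → D: 25+15+32+17+11 = 100
D → W → F → U → C → D: 25+23+32+21+11 = 112
The minimum is 76.
One optimal route: D → U → W → F → C → D (or its reverse).

76 min — the shortest possible round trip.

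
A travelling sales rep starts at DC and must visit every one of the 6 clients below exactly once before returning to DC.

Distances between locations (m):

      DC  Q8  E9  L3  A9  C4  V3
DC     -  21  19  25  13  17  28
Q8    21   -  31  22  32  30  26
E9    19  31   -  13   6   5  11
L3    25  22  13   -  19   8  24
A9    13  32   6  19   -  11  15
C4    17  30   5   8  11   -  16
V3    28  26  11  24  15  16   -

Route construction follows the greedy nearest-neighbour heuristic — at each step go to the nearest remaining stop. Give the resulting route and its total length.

From DC: distances to unvisited — A9=13, C4=17, E9=19, Q8=21, L3=25, V3=28. Nearest is A9 (13).
From A9: distances to unvisited — E9=6, C4=11, V3=15, L3=19, Q8=32. Nearest is E9 (6).
From E9: distances to unvisited — C4=5, V3=11, L3=13, Q8=31. Nearest is C4 (5).
From C4: distances to unvisited — L3=8, V3=16, Q8=30. Nearest is L3 (8).
From L3: distances to unvisited — Q8=22, V3=24. Nearest is Q8 (22).
From Q8: distances to unvisited — V3=26. Nearest is V3 (26).
Return V3→DC: 28.
Total = 13 + 6 + 5 + 8 + 22 + 26 + 28 = 108.

Nearest-neighbour total = 108 m; route DC → A9 → E9 → C4 → L3 → Q8 → V3 → DC.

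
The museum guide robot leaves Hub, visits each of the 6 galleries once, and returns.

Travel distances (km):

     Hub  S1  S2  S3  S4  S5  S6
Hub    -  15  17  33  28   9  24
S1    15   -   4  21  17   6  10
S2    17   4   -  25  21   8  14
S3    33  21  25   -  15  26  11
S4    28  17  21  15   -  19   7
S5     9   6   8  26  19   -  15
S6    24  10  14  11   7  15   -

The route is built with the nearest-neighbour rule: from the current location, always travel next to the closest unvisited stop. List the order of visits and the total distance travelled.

At Hub the remaining stops are S5 9, S1 15, S2 17, S6 24, S4 28, S3 33; go to S5.
At S5 the remaining stops are S1 6, S2 8, S6 15, S4 19, S3 26; go to S1.
At S1 the remaining stops are S2 4, S6 10, S4 17, S3 21; go to S2.
At S2 the remaining stops are S6 14, S4 21, S3 25; go to S6.
At S6 the remaining stops are S4 7, S3 11; go to S4.
At S4 the remaining stops are S3 15; go to S3.
Return S3→Hub: 33.
Total = 9 + 6 + 4 + 14 + 7 + 15 + 33 = 88.

Total distance 88 km via the nearest-neighbour route Hub → S5 → S1 → S2 → S6 → S4 → S3 → Hub.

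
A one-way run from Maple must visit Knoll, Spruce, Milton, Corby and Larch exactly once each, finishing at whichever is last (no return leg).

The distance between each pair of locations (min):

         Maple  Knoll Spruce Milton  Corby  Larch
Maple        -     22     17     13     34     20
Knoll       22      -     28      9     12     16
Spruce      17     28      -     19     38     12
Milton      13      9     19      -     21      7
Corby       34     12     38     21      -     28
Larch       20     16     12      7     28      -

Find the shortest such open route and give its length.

Minimum one-way distance = 57 min.

There are 5! = 120 possible orderings.
Maple→Knoll→Spruce→Milton→Corby→Larch: 22+28+19+21+28 = 118
Maple→Knoll→Spruce→Milton→Larch→Corby: 22+28+19+7+28 = 104
Maple→Knoll→Spruce→Corby→Milton→Larch: 22+28+38+21+7 = 116
Maple→Knoll→Spruce→Corby→Larch→Milton: 22+28+38+28+7 = 123
Maple→Knoll→Spruce→Larch→Milton→Corby: 22+28+12+7+21 = 90
Maple→Knoll→Spruce→Larch→Corby→Milton: 22+28+12+28+21 = 111
Maple→Knoll→Milton→Spruce→Corby→Larch: 22+9+19+38+28 = 116
Maple→Knoll→Milton→Spruce→Larch→Corby: 22+9+19+12+28 = 90
Maple→Knoll→Milton→Corby→Spruce→Larch: 22+9+21+38+12 = 102
Maple→Knoll→Milton→Corby→Larch→Spruce: 22+9+21+28+12 = 92
Maple→Knoll→Milton→Larch→Spruce→Corby: 22+9+7+12+38 = 88
Maple→Knoll→Milton→Larch→Corby→Spruce: 22+9+7+28+38 = 104
Maple→Knoll→Corby→Spruce→Milton→Larch: 22+12+38+19+7 = 98
Maple→Knoll→Corby→Spruce→Larch→Milton: 22+12+38+12+7 = 91
… (106 more)
Maple→Spruce→Larch→Milton→Knoll→Corby: 17+12+7+9+12 = 57  ← best
The minimum is 57.
One shortest path: Maple → Spruce → Larch → Milton → Knoll → Corby.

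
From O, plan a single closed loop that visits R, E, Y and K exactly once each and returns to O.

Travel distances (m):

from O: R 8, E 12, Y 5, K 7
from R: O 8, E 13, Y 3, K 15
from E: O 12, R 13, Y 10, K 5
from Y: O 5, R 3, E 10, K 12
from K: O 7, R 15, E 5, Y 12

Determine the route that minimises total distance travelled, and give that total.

There are 12 distinct closed tours to check (reversals are equivalent).
O-R-E-Y-K-O: 8+13+10+12+7 = 50
O-R-E-K-Y-O: 8+13+5+12+5 = 43
O-R-Y-E-K-O: 8+3+10+5+7 = 33
O-R-Y-K-E-O: 8+3+12+5+12 = 40
O-R-K-E-Y-O: 8+15+5+10+5 = 43
O-R-K-Y-E-O: 8+15+12+10+12 = 57
O-E-R-Y-K-O: 12+13+3+12+7 = 47
O-E-R-K-Y-O: 12+13+15+12+5 = 57
O-E-Y-R-K-O: 12+10+3+15+7 = 47
O-E-K-R-Y-O: 12+5+15+3+5 = 40
O-Y-R-E-K-O: 5+3+13+5+7 = 33
O-Y-E-R-K-O: 5+10+13+15+7 = 50
The minimum is 33.
One optimal route: O → R → Y → E → K → O (or its reverse).

Shortest round trip = 33 m.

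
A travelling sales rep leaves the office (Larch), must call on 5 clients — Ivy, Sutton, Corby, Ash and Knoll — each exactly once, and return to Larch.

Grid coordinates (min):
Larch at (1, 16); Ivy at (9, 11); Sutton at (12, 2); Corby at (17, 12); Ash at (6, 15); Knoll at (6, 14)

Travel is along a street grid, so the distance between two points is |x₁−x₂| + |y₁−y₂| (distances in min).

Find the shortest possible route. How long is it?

There are 60 distinct closed tours to check (reversals are equivalent).
Larch→Ivy→Sutton→Corby→Ash→Knoll→Larch: 13+12+15+14+1+7 = 62
Larch→Ivy→Sutton→Corby→Knoll→Ash→Larch: 13+12+15+13+1+6 = 60
Larch→Ivy→Sutton→Ash→Corby→Knoll→Larch: 13+12+19+14+13+7 = 78
Larch→Ivy→Sutton→Ash→Knoll→Corby→Larch: 13+12+19+1+13+20 = 78
Larch→Ivy→Sutton→Knoll→Corby→Ash→Larch: 13+12+18+13+14+6 = 76
Larch→Ivy→Sutton→Knoll→Ash→Corby→Larch: 13+12+18+1+14+20 = 78
Larch→Ivy→Corby→Sutton→Ash→Knoll→Larch: 13+9+15+19+1+7 = 64
Larch→Ivy→Corby→Sutton→Knoll→Ash→Larch: 13+9+15+18+1+6 = 62
Larch→Ivy→Corby→Ash→Sutton→Knoll→Larch: 13+9+14+19+18+7 = 80
Larch→Ivy→Corby→Ash→Knoll→Sutton→Larch: 13+9+14+1+18+25 = 80
Larch→Ivy→Corby→Knoll→Sutton→Ash→Larch: 13+9+13+18+19+6 = 78
Larch→Ivy→Corby→Knoll→Ash→Sutton→Larch: 13+9+13+1+19+25 = 80
Larch→Ivy→Ash→Sutton→Corby→Knoll→Larch: 13+7+19+15+13+7 = 74
Larch→Ivy→Ash→Sutton→Knoll→Corby→Larch: 13+7+19+18+13+20 = 90
… (46 more)
The minimum is 60.
One optimal route: Larch → Ivy → Sutton → Corby → Knoll → Ash → Larch (or its reverse).

Minimum total distance: 60 min.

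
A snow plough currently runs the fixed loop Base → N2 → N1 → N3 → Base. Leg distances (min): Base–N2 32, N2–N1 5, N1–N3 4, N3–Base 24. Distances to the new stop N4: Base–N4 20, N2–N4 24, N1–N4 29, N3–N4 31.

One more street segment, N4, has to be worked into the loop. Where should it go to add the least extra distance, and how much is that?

Insertion cost between consecutive stops i–j is d(i,N4) + d(N4,j) − d(i,j):
  between Base and N2: 20 + 24 − 32 = 12
  between N2 and N1: 24 + 29 − 5 = 48
  between N1 and N3: 29 + 31 − 4 = 56
  between N3 and Base: 31 + 20 − 24 = 27
Cheapest insertion is between Base and N2, adding 12.
New total = 65 + 12 = 77.

Adding 12 min by placing N4 on the Base–N2 leg.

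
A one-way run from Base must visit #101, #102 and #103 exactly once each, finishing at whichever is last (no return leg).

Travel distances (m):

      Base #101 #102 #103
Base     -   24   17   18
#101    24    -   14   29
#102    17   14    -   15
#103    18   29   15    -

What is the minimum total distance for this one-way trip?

Shortest open route: 47 m.

There are 3! = 6 possible orderings.
Base → #101 → #102 → #103: 24+14+15 = 53
Base → #101 → #103 → #102: 24+29+15 = 68
Base → #102 → #101 → #103: 17+14+29 = 60
Base → #102 → #103 → #101: 17+15+29 = 61
Base → #103 → #101 → #102: 18+29+14 = 61
Base → #103 → #102 → #101: 18+15+14 = 47
The minimum is 47.
One shortest path: Base → #103 → #102 → #101.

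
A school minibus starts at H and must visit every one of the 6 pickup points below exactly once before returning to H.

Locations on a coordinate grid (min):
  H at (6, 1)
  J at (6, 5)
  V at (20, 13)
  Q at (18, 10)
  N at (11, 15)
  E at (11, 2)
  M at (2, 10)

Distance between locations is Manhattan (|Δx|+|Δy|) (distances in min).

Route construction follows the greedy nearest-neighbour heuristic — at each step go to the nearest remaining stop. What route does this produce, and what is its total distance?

Total distance 70 min via the nearest-neighbour route H → J → E → N → V → Q → M → H.

At H the remaining stops are J 4, E 6, M 13, N 19, Q 21, V 26; go to J.
At J the remaining stops are E 8, M 9, N 15, Q 17, V 22; go to E.
At E the remaining stops are N 13, Q 15, M 17, V 20; go to N.
At N the remaining stops are V 11, Q 12, M 14; go to V.
At V the remaining stops are Q 5, M 21; go to Q.
At Q the remaining stops are M 16; go to M.
Return M→H: 13.
Total = 4 + 8 + 13 + 11 + 5 + 16 + 13 = 70.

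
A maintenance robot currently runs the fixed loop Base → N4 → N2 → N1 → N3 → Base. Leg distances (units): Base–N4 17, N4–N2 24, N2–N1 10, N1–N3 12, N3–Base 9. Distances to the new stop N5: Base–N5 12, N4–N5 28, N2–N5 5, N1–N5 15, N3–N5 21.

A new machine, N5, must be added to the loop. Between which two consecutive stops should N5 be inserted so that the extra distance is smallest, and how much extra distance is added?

+9 — insert N5 between N4 and N2.

Insertion cost between consecutive stops i–j is d(i,N5) + d(N5,j) − d(i,j):
  between Base and N4: 12 + 28 − 17 = 23
  between N4 and N2: 28 + 5 − 24 = 9
  between N2 and N1: 5 + 15 − 10 = 10
  between N1 and N3: 15 + 21 − 12 = 24
  between N3 and Base: 21 + 12 − 9 = 24
Cheapest insertion is between N4 and N2, adding 9.
New total = 72 + 9 = 81.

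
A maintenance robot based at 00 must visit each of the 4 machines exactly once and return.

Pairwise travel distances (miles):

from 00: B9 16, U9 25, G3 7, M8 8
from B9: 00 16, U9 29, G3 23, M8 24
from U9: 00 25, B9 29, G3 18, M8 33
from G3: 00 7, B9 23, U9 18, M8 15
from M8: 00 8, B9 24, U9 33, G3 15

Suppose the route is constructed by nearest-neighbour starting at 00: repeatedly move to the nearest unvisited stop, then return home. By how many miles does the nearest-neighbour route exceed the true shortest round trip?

14 miles longer than the optimal tour.

00: G3=7, M8=8, B9=16, U9=25 ⇒ G3
G3: M8=15, U9=18, B9=23 ⇒ M8
M8: B9=24, U9=33 ⇒ B9
B9: U9=29 ⇒ U9
NN route 00 → G3 → M8 → B9 → U9 → 00 costs 100.
Optimal: 00 → B9 → U9 → G3 → M8 → 00 costs 86 (by enumerating all 12 distinct tours).
Excess = 100 − 86 = 14.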